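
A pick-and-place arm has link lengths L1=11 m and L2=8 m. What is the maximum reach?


Given: L1 = 11 m, L2 = 8 m
For a 2-link planar arm, max reach = L1 + L2 (fully extended)
Max reach = 11 + 8
Max reach = 19 m

19 m


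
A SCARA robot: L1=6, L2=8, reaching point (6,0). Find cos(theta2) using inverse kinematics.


Given: L1 = 6, L2 = 8, target (x, y) = (6, 0)
Using cos(theta2) = (x^2 + y^2 - L1^2 - L2^2) / (2*L1*L2)
x^2 + y^2 = 6^2 + 0 = 36
L1^2 + L2^2 = 36 + 64 = 100
Numerator = 36 - 100 = -64
Denominator = 2*6*8 = 96
cos(theta2) = -64/96 = -2/3

-2/3


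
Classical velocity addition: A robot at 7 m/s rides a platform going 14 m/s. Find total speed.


Given: object velocity = 7 m/s, platform velocity = 14 m/s (same direction)
Using classical velocity addition: v_total = v_object + v_platform
v_total = 7 + 14
v_total = 21 m/s

21 m/s


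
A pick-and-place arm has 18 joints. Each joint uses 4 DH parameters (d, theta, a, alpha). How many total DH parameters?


Given: 18 joints, 4 DH parameters per joint (d, theta, a, alpha)
Total DH parameters = number_of_joints * 4
Total = 18 * 4
Total = 72

72


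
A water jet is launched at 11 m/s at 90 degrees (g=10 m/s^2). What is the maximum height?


Given: v0 = 11 m/s, theta = 90 deg, g = 10 m/s^2
sin^2(90) = 1
Using H = v0^2 * sin^2(theta) / (2*g)
H = 11^2 * 1 / (2*10)
H = 121 * 1 / 20
H = 121 / 20
H = 121/20 m

121/20 m


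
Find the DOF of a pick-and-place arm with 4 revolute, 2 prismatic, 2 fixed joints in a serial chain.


Given: serial robot with 4 revolute, 2 prismatic, 2 fixed joints
DOF contribution per joint type: revolute=1, prismatic=1, spherical=3, fixed=0
DOF = 4*1 + 2*1 + 2*0
DOF = 6

6


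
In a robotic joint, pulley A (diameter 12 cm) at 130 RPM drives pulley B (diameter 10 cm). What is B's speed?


Given: D1 = 12 cm, w1 = 130 RPM, D2 = 10 cm
Using D1*w1 = D2*w2
w2 = D1*w1 / D2
w2 = 12*130 / 10
w2 = 1560 / 10
w2 = 156 RPM

156 RPM


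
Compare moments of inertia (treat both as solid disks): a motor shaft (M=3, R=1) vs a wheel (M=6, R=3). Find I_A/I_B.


Given: M1=3 kg, R1=1 m, M2=6 kg, R2=3 m
For a disk: I = (1/2)*M*R^2, so I_A/I_B = (M1*R1^2)/(M2*R2^2)
M1*R1^2 = 3*1 = 3
M2*R2^2 = 6*9 = 54
I_A/I_B = 3/54 = 1/18

1/18


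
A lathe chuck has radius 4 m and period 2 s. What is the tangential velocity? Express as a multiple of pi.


Given: radius r = 4 m, period T = 2 s
Using v = 2*pi*r / T
v = 2*pi*4 / 2
v = 8*pi / 2
v = 4*pi m/s

4*pi m/s


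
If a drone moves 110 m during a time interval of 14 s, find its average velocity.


Given: distance d = 110 m, time t = 14 s
Using v = d / t
v = 110 / 14
v = 55/7 m/s

55/7 m/s


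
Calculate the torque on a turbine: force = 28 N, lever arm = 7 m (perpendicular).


Given: F = 28 N, r = 7 m, angle = 90 deg (perpendicular)
Using tau = F * r * sin(90)
sin(90) = 1
tau = 28 * 7 * 1
tau = 196 Nm

196 Nm


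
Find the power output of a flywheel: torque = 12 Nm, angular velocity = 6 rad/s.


Given: tau = 12 Nm, omega = 6 rad/s
Using P = tau * omega
P = 12 * 6
P = 72 W

72 W


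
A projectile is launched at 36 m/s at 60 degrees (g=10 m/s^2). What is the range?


Given: v0 = 36 m/s, theta = 60 deg, g = 10 m/s^2
sin(2*60) = sin(120) = sqrt(3)/2
Using R = v0^2 * sin(2*theta) / g
R = 36^2 * (sqrt(3)/2) / 10
R = 1296 * sqrt(3) / 20
R = 324/5*sqrt(3) m

324/5*sqrt(3) m


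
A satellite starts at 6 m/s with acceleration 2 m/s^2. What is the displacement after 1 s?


Given: v0 = 6 m/s, a = 2 m/s^2, t = 1 s
Using s = v0*t + (1/2)*a*t^2
s = 6*1 + (1/2)*2*1^2
s = 6 + (1/2)*2
s = 6 + 1
s = 7

7 m


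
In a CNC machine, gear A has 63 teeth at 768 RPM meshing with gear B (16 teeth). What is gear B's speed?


Given: N1 = 63 teeth, w1 = 768 RPM, N2 = 16 teeth
Using N1*w1 = N2*w2
w2 = N1*w1 / N2
w2 = 63*768 / 16
w2 = 48384 / 16
w2 = 3024 RPM

3024 RPM


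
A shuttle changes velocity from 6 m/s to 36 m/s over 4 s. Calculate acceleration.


Given: initial velocity v0 = 6 m/s, final velocity v = 36 m/s, time t = 4 s
Using a = (v - v0) / t
a = (36 - 6) / 4
a = 30 / 4
a = 15/2 m/s^2

15/2 m/s^2


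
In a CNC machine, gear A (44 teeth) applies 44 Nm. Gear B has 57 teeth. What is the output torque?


Given: N1 = 44, N2 = 57, T1 = 44 Nm
Using T2/T1 = N2/N1
T2 = T1 * N2 / N1
T2 = 44 * 57 / 44
T2 = 2508 / 44
T2 = 57 Nm

57 Nm


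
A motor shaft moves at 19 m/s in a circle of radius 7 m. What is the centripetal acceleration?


Given: v = 19 m/s, r = 7 m
Using a_c = v^2 / r
a_c = 19^2 / 7
a_c = 361 / 7
a_c = 361/7 m/s^2

361/7 m/s^2


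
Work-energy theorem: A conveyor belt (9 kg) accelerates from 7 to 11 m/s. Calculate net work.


Given: m = 9 kg, v0 = 7 m/s, v = 11 m/s
Using W = (1/2)*m*(v^2 - v0^2)
v^2 = 11^2 = 121
v0^2 = 7^2 = 49
v^2 - v0^2 = 121 - 49 = 72
W = (1/2)*9*72 = 324 J

324 J


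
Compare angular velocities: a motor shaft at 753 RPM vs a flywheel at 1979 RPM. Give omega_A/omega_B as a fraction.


Given: RPM_A = 753, RPM_B = 1979
omega = 2*pi*RPM/60, so omega_A/omega_B = RPM_A / RPM_B
omega_A/omega_B = 753 / 1979
omega_A/omega_B = 753/1979

753/1979


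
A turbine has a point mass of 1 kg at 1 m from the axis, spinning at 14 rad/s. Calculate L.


Given: m = 1 kg, r = 1 m, omega = 14 rad/s
For a point mass: I = m*r^2
I = 1*1^2 = 1*1 = 1
L = I*omega = 1*14
L = 14 kg*m^2/s

14 kg*m^2/s


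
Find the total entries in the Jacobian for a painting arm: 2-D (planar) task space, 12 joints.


Given: task space dimension = 2, joints = 12
Jacobian is a 2 x 12 matrix
Total entries = rows * columns
Total = 2 * 12
Total = 24

24


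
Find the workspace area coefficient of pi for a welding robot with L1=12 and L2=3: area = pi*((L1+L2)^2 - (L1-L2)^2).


Given: L1 = 12, L2 = 3
(L1+L2)^2 = (15)^2 = 225
(L1-L2)^2 = (9)^2 = 81
Difference = 225 - 81 = 144
This equals 4*L1*L2 = 4*12*3 = 144
Workspace area = 144*pi

144


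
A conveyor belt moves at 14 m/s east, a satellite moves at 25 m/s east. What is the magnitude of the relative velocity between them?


Given: v_A = 14 m/s east, v_B = 25 m/s east
Both move in the same direction; relative speed = |v_A - v_B|
|14 - 25| = |-11|
= 11 m/s

11 m/s


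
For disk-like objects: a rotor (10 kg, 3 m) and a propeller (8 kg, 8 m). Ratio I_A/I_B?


Given: M1=10 kg, R1=3 m, M2=8 kg, R2=8 m
For a disk: I = (1/2)*M*R^2, so I_A/I_B = (M1*R1^2)/(M2*R2^2)
M1*R1^2 = 10*9 = 90
M2*R2^2 = 8*64 = 512
I_A/I_B = 90/512 = 45/256

45/256


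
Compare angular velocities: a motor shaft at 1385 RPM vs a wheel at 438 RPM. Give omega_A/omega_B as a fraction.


Given: RPM_A = 1385, RPM_B = 438
omega = 2*pi*RPM/60, so omega_A/omega_B = RPM_A / RPM_B
omega_A/omega_B = 1385 / 438
omega_A/omega_B = 1385/438

1385/438


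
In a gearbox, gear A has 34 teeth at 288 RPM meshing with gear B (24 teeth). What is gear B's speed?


Given: N1 = 34 teeth, w1 = 288 RPM, N2 = 24 teeth
Using N1*w1 = N2*w2
w2 = N1*w1 / N2
w2 = 34*288 / 24
w2 = 9792 / 24
w2 = 408 RPM

408 RPM


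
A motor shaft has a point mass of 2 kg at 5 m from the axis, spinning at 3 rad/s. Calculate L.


Given: m = 2 kg, r = 5 m, omega = 3 rad/s
For a point mass: I = m*r^2
I = 2*5^2 = 2*25 = 50
L = I*omega = 50*3
L = 150 kg*m^2/s

150 kg*m^2/s


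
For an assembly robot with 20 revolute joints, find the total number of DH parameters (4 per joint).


Given: 20 joints, 4 DH parameters per joint (d, theta, a, alpha)
Total DH parameters = number_of_joints * 4
Total = 20 * 4
Total = 80

80


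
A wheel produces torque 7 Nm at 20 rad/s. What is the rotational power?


Given: tau = 7 Nm, omega = 20 rad/s
Using P = tau * omega
P = 7 * 20
P = 140 W

140 W


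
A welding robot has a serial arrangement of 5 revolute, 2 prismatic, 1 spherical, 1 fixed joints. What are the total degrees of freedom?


Given: serial robot with 5 revolute, 2 prismatic, 1 spherical, 1 fixed joints
DOF contribution per joint type: revolute=1, prismatic=1, spherical=3, fixed=0
DOF = 5*1 + 2*1 + 1*3 + 1*0
DOF = 10

10


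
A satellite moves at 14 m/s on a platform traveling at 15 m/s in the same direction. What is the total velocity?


Given: object velocity = 14 m/s, platform velocity = 15 m/s (same direction)
Using classical velocity addition: v_total = v_object + v_platform
v_total = 14 + 15
v_total = 29 m/s

29 m/s


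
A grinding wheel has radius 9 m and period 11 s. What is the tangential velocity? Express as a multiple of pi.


Given: radius r = 9 m, period T = 11 s
Using v = 2*pi*r / T
v = 2*pi*9 / 11
v = 18*pi / 11
v = 18/11*pi m/s

18/11*pi m/s


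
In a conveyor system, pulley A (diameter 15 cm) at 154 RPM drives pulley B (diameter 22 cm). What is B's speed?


Given: D1 = 15 cm, w1 = 154 RPM, D2 = 22 cm
Using D1*w1 = D2*w2
w2 = D1*w1 / D2
w2 = 15*154 / 22
w2 = 2310 / 22
w2 = 105 RPM

105 RPM


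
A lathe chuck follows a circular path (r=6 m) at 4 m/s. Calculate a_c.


Given: v = 4 m/s, r = 6 m
Using a_c = v^2 / r
a_c = 4^2 / 6
a_c = 16 / 6
a_c = 8/3 m/s^2

8/3 m/s^2


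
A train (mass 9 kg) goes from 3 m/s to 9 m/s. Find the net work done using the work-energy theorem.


Given: m = 9 kg, v0 = 3 m/s, v = 9 m/s
Using W = (1/2)*m*(v^2 - v0^2)
v^2 = 9^2 = 81
v0^2 = 3^2 = 9
v^2 - v0^2 = 81 - 9 = 72
W = (1/2)*9*72 = 324 J

324 J


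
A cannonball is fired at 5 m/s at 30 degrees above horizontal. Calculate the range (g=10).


Given: v0 = 5 m/s, theta = 30 deg, g = 10 m/s^2
sin(2*30) = sin(60) = sqrt(3)/2
Using R = v0^2 * sin(2*theta) / g
R = 5^2 * (sqrt(3)/2) / 10
R = 25 * sqrt(3) / 20
R = 5/4*sqrt(3) m

5/4*sqrt(3) m


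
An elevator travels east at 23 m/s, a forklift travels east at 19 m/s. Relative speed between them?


Given: v_A = 23 m/s east, v_B = 19 m/s east
Both move in the same direction; relative speed = |v_A - v_B|
|23 - 19| = |4|
= 4 m/s

4 m/s


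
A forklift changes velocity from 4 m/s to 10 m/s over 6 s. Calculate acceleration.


Given: initial velocity v0 = 4 m/s, final velocity v = 10 m/s, time t = 6 s
Using a = (v - v0) / t
a = (10 - 4) / 6
a = 6 / 6
a = 1 m/s^2

1 m/s^2


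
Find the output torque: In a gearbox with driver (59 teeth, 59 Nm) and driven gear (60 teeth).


Given: N1 = 59, N2 = 60, T1 = 59 Nm
Using T2/T1 = N2/N1
T2 = T1 * N2 / N1
T2 = 59 * 60 / 59
T2 = 3540 / 59
T2 = 60 Nm

60 Nm


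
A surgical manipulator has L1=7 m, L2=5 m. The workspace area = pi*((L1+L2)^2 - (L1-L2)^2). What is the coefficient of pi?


Given: L1 = 7, L2 = 5
(L1+L2)^2 = (12)^2 = 144
(L1-L2)^2 = (2)^2 = 4
Difference = 144 - 4 = 140
This equals 4*L1*L2 = 4*7*5 = 140
Workspace area = 140*pi

140


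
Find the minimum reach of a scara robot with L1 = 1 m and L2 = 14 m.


Given: L1 = 1 m, L2 = 14 m
For a 2-link planar arm, min reach = |L1 - L2| (second link folded back)
Min reach = |1 - 14|
Min reach = 13 m

13 m


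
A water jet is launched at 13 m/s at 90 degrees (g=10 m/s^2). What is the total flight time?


Given: v0 = 13 m/s, theta = 90 deg, g = 10 m/s^2
sin(90) = 1
Using T = 2*v0*sin(theta) / g
T = 2*13*1 / 10
T = 26 / 10
T = 13/5 s

13/5 s


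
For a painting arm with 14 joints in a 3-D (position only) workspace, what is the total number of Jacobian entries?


Given: task space dimension = 3, joints = 14
Jacobian is a 3 x 14 matrix
Total entries = rows * columns
Total = 3 * 14
Total = 42

42


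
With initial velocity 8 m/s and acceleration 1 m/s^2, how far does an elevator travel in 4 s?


Given: v0 = 8 m/s, a = 1 m/s^2, t = 4 s
Using s = v0*t + (1/2)*a*t^2
s = 8*4 + (1/2)*1*4^2
s = 32 + (1/2)*16
s = 32 + 8
s = 40

40 m


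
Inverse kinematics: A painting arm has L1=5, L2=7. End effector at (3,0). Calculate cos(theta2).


Given: L1 = 5, L2 = 7, target (x, y) = (3, 0)
Using cos(theta2) = (x^2 + y^2 - L1^2 - L2^2) / (2*L1*L2)
x^2 + y^2 = 3^2 + 0 = 9
L1^2 + L2^2 = 25 + 49 = 74
Numerator = 9 - 74 = -65
Denominator = 2*5*7 = 70
cos(theta2) = -65/70 = -13/14

-13/14


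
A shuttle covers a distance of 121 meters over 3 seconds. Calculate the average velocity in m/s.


Given: distance d = 121 m, time t = 3 s
Using v = d / t
v = 121 / 3
v = 121/3 m/s

121/3 m/s


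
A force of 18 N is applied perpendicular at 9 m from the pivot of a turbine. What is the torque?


Given: F = 18 N, r = 9 m, angle = 90 deg (perpendicular)
Using tau = F * r * sin(90)
sin(90) = 1
tau = 18 * 9 * 1
tau = 162 Nm

162 Nm


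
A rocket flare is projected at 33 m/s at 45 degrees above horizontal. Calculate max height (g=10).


Given: v0 = 33 m/s, theta = 45 deg, g = 10 m/s^2
sin^2(45) = 1/2
Using H = v0^2 * sin^2(theta) / (2*g)
H = 33^2 * 1/2 / (2*10)
H = 1089 * 1/2 / 20
H = 1089/2 / 20
H = 1089/40 m

1089/40 m


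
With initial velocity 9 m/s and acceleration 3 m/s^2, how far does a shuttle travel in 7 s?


Given: v0 = 9 m/s, a = 3 m/s^2, t = 7 s
Using s = v0*t + (1/2)*a*t^2
s = 9*7 + (1/2)*3*7^2
s = 63 + (1/2)*147
s = 63 + 147/2
s = 273/2

273/2 m


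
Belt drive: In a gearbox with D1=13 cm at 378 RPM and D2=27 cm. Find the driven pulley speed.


Given: D1 = 13 cm, w1 = 378 RPM, D2 = 27 cm
Using D1*w1 = D2*w2
w2 = D1*w1 / D2
w2 = 13*378 / 27
w2 = 4914 / 27
w2 = 182 RPM

182 RPM


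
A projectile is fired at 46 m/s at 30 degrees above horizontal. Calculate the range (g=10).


Given: v0 = 46 m/s, theta = 30 deg, g = 10 m/s^2
sin(2*30) = sin(60) = sqrt(3)/2
Using R = v0^2 * sin(2*theta) / g
R = 46^2 * (sqrt(3)/2) / 10
R = 2116 * sqrt(3) / 20
R = 529/5*sqrt(3) m

529/5*sqrt(3) m


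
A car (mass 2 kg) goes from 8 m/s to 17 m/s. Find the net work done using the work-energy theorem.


Given: m = 2 kg, v0 = 8 m/s, v = 17 m/s
Using W = (1/2)*m*(v^2 - v0^2)
v^2 = 17^2 = 289
v0^2 = 8^2 = 64
v^2 - v0^2 = 289 - 64 = 225
W = (1/2)*2*225 = 225 J

225 J


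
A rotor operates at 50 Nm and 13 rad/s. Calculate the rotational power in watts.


Given: tau = 50 Nm, omega = 13 rad/s
Using P = tau * omega
P = 50 * 13
P = 650 W

650 W


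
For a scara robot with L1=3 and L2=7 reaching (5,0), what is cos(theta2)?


Given: L1 = 3, L2 = 7, target (x, y) = (5, 0)
Using cos(theta2) = (x^2 + y^2 - L1^2 - L2^2) / (2*L1*L2)
x^2 + y^2 = 5^2 + 0 = 25
L1^2 + L2^2 = 9 + 49 = 58
Numerator = 25 - 58 = -33
Denominator = 2*3*7 = 42
cos(theta2) = -33/42 = -11/14

-11/14


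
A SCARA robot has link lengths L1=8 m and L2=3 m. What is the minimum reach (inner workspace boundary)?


Given: L1 = 8 m, L2 = 3 m
For a 2-link planar arm, min reach = |L1 - L2| (second link folded back)
Min reach = |8 - 3|
Min reach = 5 m

5 m


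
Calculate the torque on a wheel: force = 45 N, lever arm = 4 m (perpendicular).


Given: F = 45 N, r = 4 m, angle = 90 deg (perpendicular)
Using tau = F * r * sin(90)
sin(90) = 1
tau = 45 * 4 * 1
tau = 180 Nm

180 Nm


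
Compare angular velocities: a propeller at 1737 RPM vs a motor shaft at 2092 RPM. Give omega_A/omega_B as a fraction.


Given: RPM_A = 1737, RPM_B = 2092
omega = 2*pi*RPM/60, so omega_A/omega_B = RPM_A / RPM_B
omega_A/omega_B = 1737 / 2092
omega_A/omega_B = 1737/2092

1737/2092


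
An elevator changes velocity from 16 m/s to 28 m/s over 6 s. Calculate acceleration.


Given: initial velocity v0 = 16 m/s, final velocity v = 28 m/s, time t = 6 s
Using a = (v - v0) / t
a = (28 - 16) / 6
a = 12 / 6
a = 2 m/s^2

2 m/s^2


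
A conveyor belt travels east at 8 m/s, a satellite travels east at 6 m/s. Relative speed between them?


Given: v_A = 8 m/s east, v_B = 6 m/s east
Both move in the same direction; relative speed = |v_A - v_B|
|8 - 6| = |2|
= 2 m/s

2 m/s


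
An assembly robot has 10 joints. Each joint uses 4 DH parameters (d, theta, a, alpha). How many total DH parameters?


Given: 10 joints, 4 DH parameters per joint (d, theta, a, alpha)
Total DH parameters = number_of_joints * 4
Total = 10 * 4
Total = 40

40


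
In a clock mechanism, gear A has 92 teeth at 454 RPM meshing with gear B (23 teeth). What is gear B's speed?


Given: N1 = 92 teeth, w1 = 454 RPM, N2 = 23 teeth
Using N1*w1 = N2*w2
w2 = N1*w1 / N2
w2 = 92*454 / 23
w2 = 41768 / 23
w2 = 1816 RPM

1816 RPM


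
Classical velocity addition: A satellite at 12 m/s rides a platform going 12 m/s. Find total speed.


Given: object velocity = 12 m/s, platform velocity = 12 m/s (same direction)
Using classical velocity addition: v_total = v_object + v_platform
v_total = 12 + 12
v_total = 24 m/s

24 m/s


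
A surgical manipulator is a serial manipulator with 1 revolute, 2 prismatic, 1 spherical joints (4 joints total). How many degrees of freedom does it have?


Given: serial robot with 1 revolute, 2 prismatic, 1 spherical joints
DOF contribution per joint type: revolute=1, prismatic=1, spherical=3, fixed=0
DOF = 1*1 + 2*1 + 1*3
DOF = 6

6


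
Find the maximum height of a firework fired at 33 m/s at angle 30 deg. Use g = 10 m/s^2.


Given: v0 = 33 m/s, theta = 30 deg, g = 10 m/s^2
sin^2(30) = 1/4
Using H = v0^2 * sin^2(theta) / (2*g)
H = 33^2 * 1/4 / (2*10)
H = 1089 * 1/4 / 20
H = 1089/4 / 20
H = 1089/80 m

1089/80 m


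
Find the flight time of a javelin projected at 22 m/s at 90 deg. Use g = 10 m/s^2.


Given: v0 = 22 m/s, theta = 90 deg, g = 10 m/s^2
sin(90) = 1
Using T = 2*v0*sin(theta) / g
T = 2*22*1 / 10
T = 44 / 10
T = 22/5 s

22/5 s


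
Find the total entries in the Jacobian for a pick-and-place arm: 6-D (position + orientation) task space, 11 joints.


Given: task space dimension = 6, joints = 11
Jacobian is a 6 x 11 matrix
Total entries = rows * columns
Total = 6 * 11
Total = 66

66


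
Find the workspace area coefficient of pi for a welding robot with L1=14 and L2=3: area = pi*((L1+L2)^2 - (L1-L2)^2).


Given: L1 = 14, L2 = 3
(L1+L2)^2 = (17)^2 = 289
(L1-L2)^2 = (11)^2 = 121
Difference = 289 - 121 = 168
This equals 4*L1*L2 = 4*14*3 = 168
Workspace area = 168*pi

168


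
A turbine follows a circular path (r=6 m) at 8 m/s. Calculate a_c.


Given: v = 8 m/s, r = 6 m
Using a_c = v^2 / r
a_c = 8^2 / 6
a_c = 64 / 6
a_c = 32/3 m/s^2

32/3 m/s^2


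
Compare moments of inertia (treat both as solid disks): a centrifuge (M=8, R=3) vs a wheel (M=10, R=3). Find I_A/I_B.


Given: M1=8 kg, R1=3 m, M2=10 kg, R2=3 m
For a disk: I = (1/2)*M*R^2, so I_A/I_B = (M1*R1^2)/(M2*R2^2)
M1*R1^2 = 8*9 = 72
M2*R2^2 = 10*9 = 90
I_A/I_B = 72/90 = 4/5

4/5


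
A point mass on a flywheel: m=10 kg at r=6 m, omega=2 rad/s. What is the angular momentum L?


Given: m = 10 kg, r = 6 m, omega = 2 rad/s
For a point mass: I = m*r^2
I = 10*6^2 = 10*36 = 360
L = I*omega = 360*2
L = 720 kg*m^2/s

720 kg*m^2/s


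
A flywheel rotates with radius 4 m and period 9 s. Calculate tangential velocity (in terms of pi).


Given: radius r = 4 m, period T = 9 s
Using v = 2*pi*r / T
v = 2*pi*4 / 9
v = 8*pi / 9
v = 8/9*pi m/s

8/9*pi m/s


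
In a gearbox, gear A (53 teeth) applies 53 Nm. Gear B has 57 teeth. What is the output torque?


Given: N1 = 53, N2 = 57, T1 = 53 Nm
Using T2/T1 = N2/N1
T2 = T1 * N2 / N1
T2 = 53 * 57 / 53
T2 = 3021 / 53
T2 = 57 Nm

57 Nm


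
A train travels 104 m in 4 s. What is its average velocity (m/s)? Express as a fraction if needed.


Given: distance d = 104 m, time t = 4 s
Using v = d / t
v = 104 / 4
v = 26 m/s

26 m/s


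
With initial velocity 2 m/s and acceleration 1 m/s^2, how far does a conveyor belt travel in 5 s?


Given: v0 = 2 m/s, a = 1 m/s^2, t = 5 s
Using s = v0*t + (1/2)*a*t^2
s = 2*5 + (1/2)*1*5^2
s = 10 + (1/2)*25
s = 10 + 25/2
s = 45/2

45/2 m


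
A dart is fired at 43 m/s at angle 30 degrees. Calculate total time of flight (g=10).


Given: v0 = 43 m/s, theta = 30 deg, g = 10 m/s^2
sin(30) = 1/2
Using T = 2*v0*sin(theta) / g
T = 2*43*1/2 / 10
T = 43 / 10
T = 43/10 s

43/10 s


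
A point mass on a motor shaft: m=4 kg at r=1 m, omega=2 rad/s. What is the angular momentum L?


Given: m = 4 kg, r = 1 m, omega = 2 rad/s
For a point mass: I = m*r^2
I = 4*1^2 = 4*1 = 4
L = I*omega = 4*2
L = 8 kg*m^2/s

8 kg*m^2/s


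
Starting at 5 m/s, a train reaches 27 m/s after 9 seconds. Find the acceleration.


Given: initial velocity v0 = 5 m/s, final velocity v = 27 m/s, time t = 9 s
Using a = (v - v0) / t
a = (27 - 5) / 9
a = 22 / 9
a = 22/9 m/s^2

22/9 m/s^2


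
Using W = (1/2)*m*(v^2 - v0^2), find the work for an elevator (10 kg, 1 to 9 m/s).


Given: m = 10 kg, v0 = 1 m/s, v = 9 m/s
Using W = (1/2)*m*(v^2 - v0^2)
v^2 = 9^2 = 81
v0^2 = 1^2 = 1
v^2 - v0^2 = 81 - 1 = 80
W = (1/2)*10*80 = 400 J

400 J


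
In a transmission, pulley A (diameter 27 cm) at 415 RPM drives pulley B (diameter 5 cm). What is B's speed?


Given: D1 = 27 cm, w1 = 415 RPM, D2 = 5 cm
Using D1*w1 = D2*w2
w2 = D1*w1 / D2
w2 = 27*415 / 5
w2 = 11205 / 5
w2 = 2241 RPM

2241 RPM


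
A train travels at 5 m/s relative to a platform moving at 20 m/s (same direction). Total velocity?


Given: object velocity = 5 m/s, platform velocity = 20 m/s (same direction)
Using classical velocity addition: v_total = v_object + v_platform
v_total = 5 + 20
v_total = 25 m/s

25 m/s


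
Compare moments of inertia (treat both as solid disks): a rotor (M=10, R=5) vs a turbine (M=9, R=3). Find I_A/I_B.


Given: M1=10 kg, R1=5 m, M2=9 kg, R2=3 m
For a disk: I = (1/2)*M*R^2, so I_A/I_B = (M1*R1^2)/(M2*R2^2)
M1*R1^2 = 10*25 = 250
M2*R2^2 = 9*9 = 81
I_A/I_B = 250/81 = 250/81

250/81


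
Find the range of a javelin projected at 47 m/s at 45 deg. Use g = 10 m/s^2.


Given: v0 = 47 m/s, theta = 45 deg, g = 10 m/s^2
sin(2*45) = sin(90) = 1
Using R = v0^2 * sin(2*theta) / g
R = 47^2 * 1 / 10
R = 2209 / 10
R = 2209/10 m

2209/10 m


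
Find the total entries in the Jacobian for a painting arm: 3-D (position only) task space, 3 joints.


Given: task space dimension = 3, joints = 3
Jacobian is a 3 x 3 matrix
Total entries = rows * columns
Total = 3 * 3
Total = 9

9


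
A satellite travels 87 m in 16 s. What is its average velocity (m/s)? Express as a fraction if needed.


Given: distance d = 87 m, time t = 16 s
Using v = d / t
v = 87 / 16
v = 87/16 m/s

87/16 m/s


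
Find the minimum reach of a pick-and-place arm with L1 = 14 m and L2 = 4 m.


Given: L1 = 14 m, L2 = 4 m
For a 2-link planar arm, min reach = |L1 - L2| (second link folded back)
Min reach = |14 - 4|
Min reach = 10 m

10 m


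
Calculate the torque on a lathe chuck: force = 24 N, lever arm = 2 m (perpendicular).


Given: F = 24 N, r = 2 m, angle = 90 deg (perpendicular)
Using tau = F * r * sin(90)
sin(90) = 1
tau = 24 * 2 * 1
tau = 48 Nm

48 Nm


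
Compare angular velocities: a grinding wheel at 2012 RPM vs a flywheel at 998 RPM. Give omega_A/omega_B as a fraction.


Given: RPM_A = 2012, RPM_B = 998
omega = 2*pi*RPM/60, so omega_A/omega_B = RPM_A / RPM_B
omega_A/omega_B = 2012 / 998
omega_A/omega_B = 1006/499

1006/499


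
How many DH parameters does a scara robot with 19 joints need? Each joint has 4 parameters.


Given: 19 joints, 4 DH parameters per joint (d, theta, a, alpha)
Total DH parameters = number_of_joints * 4
Total = 19 * 4
Total = 76

76


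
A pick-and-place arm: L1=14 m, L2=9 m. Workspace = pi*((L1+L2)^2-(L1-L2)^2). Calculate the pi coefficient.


Given: L1 = 14, L2 = 9
(L1+L2)^2 = (23)^2 = 529
(L1-L2)^2 = (5)^2 = 25
Difference = 529 - 25 = 504
This equals 4*L1*L2 = 4*14*9 = 504
Workspace area = 504*pi

504


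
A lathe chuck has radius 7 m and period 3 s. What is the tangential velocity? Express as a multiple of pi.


Given: radius r = 7 m, period T = 3 s
Using v = 2*pi*r / T
v = 2*pi*7 / 3
v = 14*pi / 3
v = 14/3*pi m/s

14/3*pi m/s


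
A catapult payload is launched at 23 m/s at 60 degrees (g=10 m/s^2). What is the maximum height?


Given: v0 = 23 m/s, theta = 60 deg, g = 10 m/s^2
sin^2(60) = 3/4
Using H = v0^2 * sin^2(theta) / (2*g)
H = 23^2 * 3/4 / (2*10)
H = 529 * 3/4 / 20
H = 1587/4 / 20
H = 1587/80 m

1587/80 m


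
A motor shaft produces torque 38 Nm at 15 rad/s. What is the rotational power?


Given: tau = 38 Nm, omega = 15 rad/s
Using P = tau * omega
P = 38 * 15
P = 570 W

570 W


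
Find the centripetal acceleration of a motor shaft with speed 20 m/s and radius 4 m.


Given: v = 20 m/s, r = 4 m
Using a_c = v^2 / r
a_c = 20^2 / 4
a_c = 400 / 4
a_c = 100 m/s^2

100 m/s^2


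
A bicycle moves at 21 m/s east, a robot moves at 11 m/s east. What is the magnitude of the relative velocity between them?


Given: v_A = 21 m/s east, v_B = 11 m/s east
Both move in the same direction; relative speed = |v_A - v_B|
|21 - 11| = |10|
= 10 m/s

10 m/s


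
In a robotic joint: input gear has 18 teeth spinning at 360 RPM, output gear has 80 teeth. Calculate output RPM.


Given: N1 = 18 teeth, w1 = 360 RPM, N2 = 80 teeth
Using N1*w1 = N2*w2
w2 = N1*w1 / N2
w2 = 18*360 / 80
w2 = 6480 / 80
w2 = 81 RPM

81 RPM


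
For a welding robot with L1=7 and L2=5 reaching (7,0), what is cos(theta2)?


Given: L1 = 7, L2 = 5, target (x, y) = (7, 0)
Using cos(theta2) = (x^2 + y^2 - L1^2 - L2^2) / (2*L1*L2)
x^2 + y^2 = 7^2 + 0 = 49
L1^2 + L2^2 = 49 + 25 = 74
Numerator = 49 - 74 = -25
Denominator = 2*7*5 = 70
cos(theta2) = -25/70 = -5/14

-5/14


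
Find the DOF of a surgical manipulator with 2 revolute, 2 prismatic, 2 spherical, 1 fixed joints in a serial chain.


Given: serial robot with 2 revolute, 2 prismatic, 2 spherical, 1 fixed joints
DOF contribution per joint type: revolute=1, prismatic=1, spherical=3, fixed=0
DOF = 2*1 + 2*1 + 2*3 + 1*0
DOF = 10

10


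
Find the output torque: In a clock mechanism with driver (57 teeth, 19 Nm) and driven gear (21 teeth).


Given: N1 = 57, N2 = 21, T1 = 19 Nm
Using T2/T1 = N2/N1
T2 = T1 * N2 / N1
T2 = 19 * 21 / 57
T2 = 399 / 57
T2 = 7 Nm

7 Nm


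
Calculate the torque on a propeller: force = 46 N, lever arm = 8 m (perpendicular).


Given: F = 46 N, r = 8 m, angle = 90 deg (perpendicular)
Using tau = F * r * sin(90)
sin(90) = 1
tau = 46 * 8 * 1
tau = 368 Nm

368 Nm


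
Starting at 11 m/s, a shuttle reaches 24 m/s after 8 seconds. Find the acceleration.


Given: initial velocity v0 = 11 m/s, final velocity v = 24 m/s, time t = 8 s
Using a = (v - v0) / t
a = (24 - 11) / 8
a = 13 / 8
a = 13/8 m/s^2

13/8 m/s^2


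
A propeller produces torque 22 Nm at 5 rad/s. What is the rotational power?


Given: tau = 22 Nm, omega = 5 rad/s
Using P = tau * omega
P = 22 * 5
P = 110 W

110 W


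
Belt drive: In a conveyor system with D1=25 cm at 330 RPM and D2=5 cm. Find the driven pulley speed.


Given: D1 = 25 cm, w1 = 330 RPM, D2 = 5 cm
Using D1*w1 = D2*w2
w2 = D1*w1 / D2
w2 = 25*330 / 5
w2 = 8250 / 5
w2 = 1650 RPM

1650 RPM


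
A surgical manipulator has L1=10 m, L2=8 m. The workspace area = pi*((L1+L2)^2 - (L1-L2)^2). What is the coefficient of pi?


Given: L1 = 10, L2 = 8
(L1+L2)^2 = (18)^2 = 324
(L1-L2)^2 = (2)^2 = 4
Difference = 324 - 4 = 320
This equals 4*L1*L2 = 4*10*8 = 320
Workspace area = 320*pi

320


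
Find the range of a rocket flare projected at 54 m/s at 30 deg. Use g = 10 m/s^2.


Given: v0 = 54 m/s, theta = 30 deg, g = 10 m/s^2
sin(2*30) = sin(60) = sqrt(3)/2
Using R = v0^2 * sin(2*theta) / g
R = 54^2 * (sqrt(3)/2) / 10
R = 2916 * sqrt(3) / 20
R = 729/5*sqrt(3) m

729/5*sqrt(3) m


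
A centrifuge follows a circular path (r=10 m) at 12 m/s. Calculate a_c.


Given: v = 12 m/s, r = 10 m
Using a_c = v^2 / r
a_c = 12^2 / 10
a_c = 144 / 10
a_c = 72/5 m/s^2

72/5 m/s^2


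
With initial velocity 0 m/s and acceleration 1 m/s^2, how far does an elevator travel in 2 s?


Given: v0 = 0 m/s, a = 1 m/s^2, t = 2 s
Using s = v0*t + (1/2)*a*t^2
s = 0*2 + (1/2)*1*2^2
s = 0 + (1/2)*4
s = 0 + 2
s = 2

2 m


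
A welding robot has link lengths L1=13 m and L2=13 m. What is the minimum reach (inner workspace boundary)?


Given: L1 = 13 m, L2 = 13 m
For a 2-link planar arm, min reach = |L1 - L2| (second link folded back)
Min reach = |13 - 13|
Min reach = 0 m

0 m


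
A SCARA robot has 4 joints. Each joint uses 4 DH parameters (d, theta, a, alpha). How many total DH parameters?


Given: 4 joints, 4 DH parameters per joint (d, theta, a, alpha)
Total DH parameters = number_of_joints * 4
Total = 4 * 4
Total = 16

16


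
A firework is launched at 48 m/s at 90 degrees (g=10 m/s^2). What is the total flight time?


Given: v0 = 48 m/s, theta = 90 deg, g = 10 m/s^2
sin(90) = 1
Using T = 2*v0*sin(theta) / g
T = 2*48*1 / 10
T = 96 / 10
T = 48/5 s

48/5 s


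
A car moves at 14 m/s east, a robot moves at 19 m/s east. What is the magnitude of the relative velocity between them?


Given: v_A = 14 m/s east, v_B = 19 m/s east
Both move in the same direction; relative speed = |v_A - v_B|
|14 - 19| = |-5|
= 5 m/s

5 m/s


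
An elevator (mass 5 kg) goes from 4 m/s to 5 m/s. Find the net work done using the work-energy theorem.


Given: m = 5 kg, v0 = 4 m/s, v = 5 m/s
Using W = (1/2)*m*(v^2 - v0^2)
v^2 = 5^2 = 25
v0^2 = 4^2 = 16
v^2 - v0^2 = 25 - 16 = 9
W = (1/2)*5*9 = 45/2 J

45/2 J


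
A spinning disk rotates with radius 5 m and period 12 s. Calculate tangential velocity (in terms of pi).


Given: radius r = 5 m, period T = 12 s
Using v = 2*pi*r / T
v = 2*pi*5 / 12
v = 10*pi / 12
v = 5/6*pi m/s

5/6*pi m/s


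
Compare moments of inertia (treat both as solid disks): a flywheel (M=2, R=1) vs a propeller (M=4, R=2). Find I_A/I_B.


Given: M1=2 kg, R1=1 m, M2=4 kg, R2=2 m
For a disk: I = (1/2)*M*R^2, so I_A/I_B = (M1*R1^2)/(M2*R2^2)
M1*R1^2 = 2*1 = 2
M2*R2^2 = 4*4 = 16
I_A/I_B = 2/16 = 1/8

1/8


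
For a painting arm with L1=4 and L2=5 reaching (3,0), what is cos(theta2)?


Given: L1 = 4, L2 = 5, target (x, y) = (3, 0)
Using cos(theta2) = (x^2 + y^2 - L1^2 - L2^2) / (2*L1*L2)
x^2 + y^2 = 3^2 + 0 = 9
L1^2 + L2^2 = 16 + 25 = 41
Numerator = 9 - 41 = -32
Denominator = 2*4*5 = 40
cos(theta2) = -32/40 = -4/5

-4/5


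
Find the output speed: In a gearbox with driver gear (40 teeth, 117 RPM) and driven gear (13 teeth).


Given: N1 = 40 teeth, w1 = 117 RPM, N2 = 13 teeth
Using N1*w1 = N2*w2
w2 = N1*w1 / N2
w2 = 40*117 / 13
w2 = 4680 / 13
w2 = 360 RPM

360 RPM


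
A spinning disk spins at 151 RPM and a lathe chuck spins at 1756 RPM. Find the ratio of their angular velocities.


Given: RPM_A = 151, RPM_B = 1756
omega = 2*pi*RPM/60, so omega_A/omega_B = RPM_A / RPM_B
omega_A/omega_B = 151 / 1756
omega_A/omega_B = 151/1756

151/1756


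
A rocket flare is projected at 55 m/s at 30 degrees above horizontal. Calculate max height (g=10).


Given: v0 = 55 m/s, theta = 30 deg, g = 10 m/s^2
sin^2(30) = 1/4
Using H = v0^2 * sin^2(theta) / (2*g)
H = 55^2 * 1/4 / (2*10)
H = 3025 * 1/4 / 20
H = 3025/4 / 20
H = 605/16 m

605/16 m


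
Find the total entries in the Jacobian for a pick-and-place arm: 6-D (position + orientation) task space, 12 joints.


Given: task space dimension = 6, joints = 12
Jacobian is a 6 x 12 matrix
Total entries = rows * columns
Total = 6 * 12
Total = 72

72


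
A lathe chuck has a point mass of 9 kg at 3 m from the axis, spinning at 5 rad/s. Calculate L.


Given: m = 9 kg, r = 3 m, omega = 5 rad/s
For a point mass: I = m*r^2
I = 9*3^2 = 9*9 = 81
L = I*omega = 81*5
L = 405 kg*m^2/s

405 kg*m^2/s


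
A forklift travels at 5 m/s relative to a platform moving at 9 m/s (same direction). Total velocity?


Given: object velocity = 5 m/s, platform velocity = 9 m/s (same direction)
Using classical velocity addition: v_total = v_object + v_platform
v_total = 5 + 9
v_total = 14 m/s

14 m/s


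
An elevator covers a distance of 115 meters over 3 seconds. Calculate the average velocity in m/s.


Given: distance d = 115 m, time t = 3 s
Using v = d / t
v = 115 / 3
v = 115/3 m/s

115/3 m/s


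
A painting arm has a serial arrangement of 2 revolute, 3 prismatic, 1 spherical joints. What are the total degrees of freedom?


Given: serial robot with 2 revolute, 3 prismatic, 1 spherical joints
DOF contribution per joint type: revolute=1, prismatic=1, spherical=3, fixed=0
DOF = 2*1 + 3*1 + 1*3
DOF = 8

8


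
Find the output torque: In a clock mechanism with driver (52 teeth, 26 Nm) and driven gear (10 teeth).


Given: N1 = 52, N2 = 10, T1 = 26 Nm
Using T2/T1 = N2/N1
T2 = T1 * N2 / N1
T2 = 26 * 10 / 52
T2 = 260 / 52
T2 = 5 Nm

5 Nm


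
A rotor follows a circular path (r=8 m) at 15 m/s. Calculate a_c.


Given: v = 15 m/s, r = 8 m
Using a_c = v^2 / r
a_c = 15^2 / 8
a_c = 225 / 8
a_c = 225/8 m/s^2

225/8 m/s^2


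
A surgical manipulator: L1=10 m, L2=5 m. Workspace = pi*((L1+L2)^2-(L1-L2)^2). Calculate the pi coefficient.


Given: L1 = 10, L2 = 5
(L1+L2)^2 = (15)^2 = 225
(L1-L2)^2 = (5)^2 = 25
Difference = 225 - 25 = 200
This equals 4*L1*L2 = 4*10*5 = 200
Workspace area = 200*pi

200


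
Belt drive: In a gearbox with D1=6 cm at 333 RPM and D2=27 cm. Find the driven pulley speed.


Given: D1 = 6 cm, w1 = 333 RPM, D2 = 27 cm
Using D1*w1 = D2*w2
w2 = D1*w1 / D2
w2 = 6*333 / 27
w2 = 1998 / 27
w2 = 74 RPM

74 RPM


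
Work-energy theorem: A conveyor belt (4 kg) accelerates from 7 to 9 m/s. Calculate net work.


Given: m = 4 kg, v0 = 7 m/s, v = 9 m/s
Using W = (1/2)*m*(v^2 - v0^2)
v^2 = 9^2 = 81
v0^2 = 7^2 = 49
v^2 - v0^2 = 81 - 49 = 32
W = (1/2)*4*32 = 64 J

64 J


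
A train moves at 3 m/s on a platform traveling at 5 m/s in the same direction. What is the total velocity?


Given: object velocity = 3 m/s, platform velocity = 5 m/s (same direction)
Using classical velocity addition: v_total = v_object + v_platform
v_total = 3 + 5
v_total = 8 m/s

8 m/s


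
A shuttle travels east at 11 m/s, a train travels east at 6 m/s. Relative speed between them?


Given: v_A = 11 m/s east, v_B = 6 m/s east
Both move in the same direction; relative speed = |v_A - v_B|
|11 - 6| = |5|
= 5 m/s

5 m/s


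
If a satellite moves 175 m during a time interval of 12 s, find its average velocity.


Given: distance d = 175 m, time t = 12 s
Using v = d / t
v = 175 / 12
v = 175/12 m/s

175/12 m/s


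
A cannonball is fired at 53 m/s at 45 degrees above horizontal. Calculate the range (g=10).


Given: v0 = 53 m/s, theta = 45 deg, g = 10 m/s^2
sin(2*45) = sin(90) = 1
Using R = v0^2 * sin(2*theta) / g
R = 53^2 * 1 / 10
R = 2809 / 10
R = 2809/10 m

2809/10 m


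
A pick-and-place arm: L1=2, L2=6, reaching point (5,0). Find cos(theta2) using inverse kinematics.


Given: L1 = 2, L2 = 6, target (x, y) = (5, 0)
Using cos(theta2) = (x^2 + y^2 - L1^2 - L2^2) / (2*L1*L2)
x^2 + y^2 = 5^2 + 0 = 25
L1^2 + L2^2 = 4 + 36 = 40
Numerator = 25 - 40 = -15
Denominator = 2*2*6 = 24
cos(theta2) = -15/24 = -5/8

-5/8


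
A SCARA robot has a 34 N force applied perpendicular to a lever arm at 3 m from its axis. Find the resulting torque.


Given: F = 34 N, r = 3 m, angle = 90 deg (perpendicular)
Using tau = F * r * sin(90)
sin(90) = 1
tau = 34 * 3 * 1
tau = 102 Nm

102 Nm


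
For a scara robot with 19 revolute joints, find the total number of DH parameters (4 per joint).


Given: 19 joints, 4 DH parameters per joint (d, theta, a, alpha)
Total DH parameters = number_of_joints * 4
Total = 19 * 4
Total = 76

76


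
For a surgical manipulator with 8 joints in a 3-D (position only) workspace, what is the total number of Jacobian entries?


Given: task space dimension = 3, joints = 8
Jacobian is a 3 x 8 matrix
Total entries = rows * columns
Total = 3 * 8
Total = 24

24


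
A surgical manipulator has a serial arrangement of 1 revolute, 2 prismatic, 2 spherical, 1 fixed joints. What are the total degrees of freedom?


Given: serial robot with 1 revolute, 2 prismatic, 2 spherical, 1 fixed joints
DOF contribution per joint type: revolute=1, prismatic=1, spherical=3, fixed=0
DOF = 1*1 + 2*1 + 2*3 + 1*0
DOF = 9

9


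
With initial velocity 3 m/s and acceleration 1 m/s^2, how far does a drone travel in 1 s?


Given: v0 = 3 m/s, a = 1 m/s^2, t = 1 s
Using s = v0*t + (1/2)*a*t^2
s = 3*1 + (1/2)*1*1^2
s = 3 + (1/2)*1
s = 3 + 1/2
s = 7/2

7/2 m


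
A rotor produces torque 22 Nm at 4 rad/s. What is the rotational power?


Given: tau = 22 Nm, omega = 4 rad/s
Using P = tau * omega
P = 22 * 4
P = 88 W

88 W


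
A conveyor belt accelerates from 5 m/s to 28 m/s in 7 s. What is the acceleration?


Given: initial velocity v0 = 5 m/s, final velocity v = 28 m/s, time t = 7 s
Using a = (v - v0) / t
a = (28 - 5) / 7
a = 23 / 7
a = 23/7 m/s^2

23/7 m/s^2


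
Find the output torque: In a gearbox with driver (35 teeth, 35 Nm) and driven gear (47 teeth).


Given: N1 = 35, N2 = 47, T1 = 35 Nm
Using T2/T1 = N2/N1
T2 = T1 * N2 / N1
T2 = 35 * 47 / 35
T2 = 1645 / 35
T2 = 47 Nm

47 Nm


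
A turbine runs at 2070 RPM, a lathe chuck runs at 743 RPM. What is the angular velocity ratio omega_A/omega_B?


Given: RPM_A = 2070, RPM_B = 743
omega = 2*pi*RPM/60, so omega_A/omega_B = RPM_A / RPM_B
omega_A/omega_B = 2070 / 743
omega_A/omega_B = 2070/743

2070/743


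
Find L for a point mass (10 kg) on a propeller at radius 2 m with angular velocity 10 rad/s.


Given: m = 10 kg, r = 2 m, omega = 10 rad/s
For a point mass: I = m*r^2
I = 10*2^2 = 10*4 = 40
L = I*omega = 40*10
L = 400 kg*m^2/s

400 kg*m^2/s


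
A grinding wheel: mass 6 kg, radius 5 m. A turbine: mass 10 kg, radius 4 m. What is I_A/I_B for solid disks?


Given: M1=6 kg, R1=5 m, M2=10 kg, R2=4 m
For a disk: I = (1/2)*M*R^2, so I_A/I_B = (M1*R1^2)/(M2*R2^2)
M1*R1^2 = 6*25 = 150
M2*R2^2 = 10*16 = 160
I_A/I_B = 150/160 = 15/16

15/16


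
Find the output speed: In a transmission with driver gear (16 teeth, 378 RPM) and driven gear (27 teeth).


Given: N1 = 16 teeth, w1 = 378 RPM, N2 = 27 teeth
Using N1*w1 = N2*w2
w2 = N1*w1 / N2
w2 = 16*378 / 27
w2 = 6048 / 27
w2 = 224 RPM

224 RPM


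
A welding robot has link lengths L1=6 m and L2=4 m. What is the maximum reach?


Given: L1 = 6 m, L2 = 4 m
For a 2-link planar arm, max reach = L1 + L2 (fully extended)
Max reach = 6 + 4
Max reach = 10 m

10 m


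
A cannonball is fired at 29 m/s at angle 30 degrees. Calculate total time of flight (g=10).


Given: v0 = 29 m/s, theta = 30 deg, g = 10 m/s^2
sin(30) = 1/2
Using T = 2*v0*sin(theta) / g
T = 2*29*1/2 / 10
T = 29 / 10
T = 29/10 s

29/10 s


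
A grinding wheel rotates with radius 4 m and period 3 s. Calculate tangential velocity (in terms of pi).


Given: radius r = 4 m, period T = 3 s
Using v = 2*pi*r / T
v = 2*pi*4 / 3
v = 8*pi / 3
v = 8/3*pi m/s

8/3*pi m/s


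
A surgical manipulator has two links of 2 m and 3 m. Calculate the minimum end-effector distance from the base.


Given: L1 = 2 m, L2 = 3 m
For a 2-link planar arm, min reach = |L1 - L2| (second link folded back)
Min reach = |2 - 3|
Min reach = 1 m

1 m


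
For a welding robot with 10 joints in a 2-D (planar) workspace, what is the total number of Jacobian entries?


Given: task space dimension = 2, joints = 10
Jacobian is a 2 x 10 matrix
Total entries = rows * columns
Total = 2 * 10
Total = 20

20


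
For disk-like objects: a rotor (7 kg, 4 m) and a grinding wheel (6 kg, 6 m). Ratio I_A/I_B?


Given: M1=7 kg, R1=4 m, M2=6 kg, R2=6 m
For a disk: I = (1/2)*M*R^2, so I_A/I_B = (M1*R1^2)/(M2*R2^2)
M1*R1^2 = 7*16 = 112
M2*R2^2 = 6*36 = 216
I_A/I_B = 112/216 = 14/27

14/27


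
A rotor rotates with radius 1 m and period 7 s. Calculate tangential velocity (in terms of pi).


Given: radius r = 1 m, period T = 7 s
Using v = 2*pi*r / T
v = 2*pi*1 / 7
v = 2*pi / 7
v = 2/7*pi m/s

2/7*pi m/s


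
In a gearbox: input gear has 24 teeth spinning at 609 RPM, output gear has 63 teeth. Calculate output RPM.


Given: N1 = 24 teeth, w1 = 609 RPM, N2 = 63 teeth
Using N1*w1 = N2*w2
w2 = N1*w1 / N2
w2 = 24*609 / 63
w2 = 14616 / 63
w2 = 232 RPM

232 RPM


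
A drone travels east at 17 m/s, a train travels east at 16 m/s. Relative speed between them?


Given: v_A = 17 m/s east, v_B = 16 m/s east
Both move in the same direction; relative speed = |v_A - v_B|
|17 - 16| = |1|
= 1 m/s

1 m/s


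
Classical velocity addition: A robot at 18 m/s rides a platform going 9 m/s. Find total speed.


Given: object velocity = 18 m/s, platform velocity = 9 m/s (same direction)
Using classical velocity addition: v_total = v_object + v_platform
v_total = 18 + 9
v_total = 27 m/s

27 m/s
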